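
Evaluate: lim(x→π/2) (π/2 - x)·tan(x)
This is a 0·∞ indeterminate form.

Rewrite 0·∞ as a quotient (0/0 or ∞/∞ form), then apply L'Hôpital's rule:
  lim(x→π/2) (π/2 - x)·tan(x) = 1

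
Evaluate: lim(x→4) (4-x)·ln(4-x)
This is a 0·∞ indeterminate form.

Rewrite 0·∞ as a quotient (0/0 or ∞/∞ form), then apply L'Hôpital's rule:
  lim(x→4) (4-x)·ln(4-x) = 0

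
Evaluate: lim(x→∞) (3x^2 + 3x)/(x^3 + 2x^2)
This is an ∞/∞ indeterminate form.

Apply L'Hôpital's rule: differentiate numerator and denominator separately.
  f(x) = 3·x^2 + 3·x   ⇒   f'(x) = 6·x + 3
  g(x) = x^3 + 2·x^2   ⇒   g'(x) = 3·x^2 + 4·x
  lim(x→∞) f'(x)/g'(x) = lim(x→∞) (6·x + 3)/(3·x^2 + 4·x)
  = 0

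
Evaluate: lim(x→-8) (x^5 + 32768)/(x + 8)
This is a standard limit.

Factor or rationalize the expression:
  lim(x→-8) (x^5 + 32768)/(x + 8) = 20480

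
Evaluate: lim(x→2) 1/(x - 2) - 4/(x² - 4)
This is an ∞-∞ indeterminate form.

Combine fractions or rationalize to convert ∞-∞ to 0/0 form:
  lim(x→2) 1/(x - 2) - 4/(x² - 4) = 1/4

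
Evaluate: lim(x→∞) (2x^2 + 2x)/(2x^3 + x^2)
This is an ∞/∞ indeterminate form.

Apply L'Hôpital's rule: differentiate numerator and denominator separately.
  f(x) = 2·x^2 + 2·x   ⇒   f'(x) = 4·x + 2
  g(x) = 2·x^3 + x^2   ⇒   g'(x) = 6·x^2 + 2·x
  lim(x→∞) f'(x)/g'(x) = lim(x→∞) (4·x + 2)/(6·x^2 + 2·x)
  = 0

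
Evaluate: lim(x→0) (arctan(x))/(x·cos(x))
This is a 0/0 indeterminate form.

Apply L'Hôpital's rule: differentiate numerator and denominator separately.
  f(x) = atan(x)   ⇒   f'(x) = 1/(x^2 + 1)
  g(x) = x·cos(x)   ⇒   g'(x) = -x·sin(x) + cos(x)
  lim(x→0) f'(x)/g'(x) = lim(x→0) (1/(x^2 + 1))/(-x·sin(x) + cos(x))
  = 1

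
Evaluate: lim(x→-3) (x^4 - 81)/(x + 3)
This is a standard limit.

Factor or rationalize the expression:
  lim(x→-3) (x^4 - 81)/(x + 3) = -108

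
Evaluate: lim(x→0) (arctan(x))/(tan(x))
This is a 0/0 indeterminate form.

Apply L'Hôpital's rule: differentiate numerator and denominator separately.
  f(x) = atan(x)   ⇒   f'(x) = 1/(x^2 + 1)
  g(x) = tan(x)   ⇒   g'(x) = tan(x)^2 + 1
  lim(x→0) f'(x)/g'(x) = lim(x→0) (1/(x^2 + 1))/(tan(x)^2 + 1)
  = 1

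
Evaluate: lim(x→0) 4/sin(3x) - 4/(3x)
This is an ∞-∞ indeterminate form.

Combine fractions or rationalize to convert ∞-∞ to 0/0 form:
  lim(x→0) 4/sin(3x) - 4/(3x) = 0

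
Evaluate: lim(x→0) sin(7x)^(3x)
This is an exponential indeterminate form.

For exponential indeterminate forms, take the natural log:
  Let L = lim(x→0) sin(7x)^(3x)
  Then ln(L) = lim(x→0) [exponent × ln(base)]
  Evaluate using L'Hôpital or standard limits, then exponentiate.
  L = 1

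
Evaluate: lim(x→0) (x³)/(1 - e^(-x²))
This is a 0/0 indeterminate form.

Apply L'Hôpital's rule: differentiate numerator and denominator separately.
  f(x) = x^3   ⇒   f'(x) = 3·x^2
  g(x) = 1 - e^(-x^2)   ⇒   g'(x) = 2·x·e^(-x^2)
  lim(x→0) f'(x)/g'(x) = lim(x→0) (3·x^2)/(2·x·e^(-x^2))
  = 0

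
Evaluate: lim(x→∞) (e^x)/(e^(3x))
This is an ∞/∞ indeterminate form.

Apply L'Hôpital's rule: differentiate numerator and denominator separately.
  f(x) = e^(x)   ⇒   f'(x) = e^(x)
  g(x) = e^(3·x)   ⇒   g'(x) = 3·e^(3·x)
  lim(x→∞) f'(x)/g'(x) = lim(x→∞) (e^(x))/(3·e^(3·x))
  = 0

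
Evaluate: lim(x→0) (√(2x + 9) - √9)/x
This is a standard limit.

Factor or rationalize the expression:
  lim(x→0) (√(2x + 9) - √9)/x = 1/3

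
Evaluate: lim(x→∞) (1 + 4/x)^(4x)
This is an exponential indeterminate form.

For exponential indeterminate forms, take the natural log:
  Let L = lim(x→∞) (1 + 4/x)^(4x)
  Then ln(L) = lim(x→∞) [exponent × ln(base)]
  Evaluate using L'Hôpital or standard limits, then exponentiate.
  L = e^(16)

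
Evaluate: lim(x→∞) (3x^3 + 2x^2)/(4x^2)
This is an ∞/∞ indeterminate form.

Apply L'Hôpital's rule: differentiate numerator and denominator separately.
  f(x) = 3·x^3 + 2·x^2   ⇒   f'(x) = 9·x^2 + 4·x
  g(x) = 4·x^2   ⇒   g'(x) = 8·x
  lim(x→∞) f'(x)/g'(x) = lim(x→∞) (9·x^2 + 4·x)/(8·x)
  = ∞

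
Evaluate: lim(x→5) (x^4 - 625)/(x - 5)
This is a standard limit.

Factor or rationalize the expression:
  lim(x→5) (x^4 - 625)/(x - 5) = 500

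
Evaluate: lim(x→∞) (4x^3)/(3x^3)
This is an ∞/∞ indeterminate form.

Apply L'Hôpital's rule: differentiate numerator and denominator separately.
  f(x) = 4·x^3   ⇒   f'(x) = 12·x^2
  g(x) = 3·x^3   ⇒   g'(x) = 9·x^2
  lim(x→∞) f'(x)/g'(x) = lim(x→∞) (12·x^2)/(9·x^2)
  = 4/3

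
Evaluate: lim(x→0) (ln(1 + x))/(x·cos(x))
This is a 0/0 indeterminate form.

Apply L'Hôpital's rule: differentiate numerator and denominator separately.
  f(x) = ln(x + 1)   ⇒   f'(x) = 1/(x + 1)
  g(x) = x·cos(x)   ⇒   g'(x) = -x·sin(x) + cos(x)
  lim(x→0) f'(x)/g'(x) = lim(x→0) (1/(x + 1))/(-x·sin(x) + cos(x))
  = 1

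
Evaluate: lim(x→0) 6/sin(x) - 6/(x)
This is an ∞-∞ indeterminate form.

Combine fractions or rationalize to convert ∞-∞ to 0/0 form:
  lim(x→0) 6/sin(x) - 6/(x) = 0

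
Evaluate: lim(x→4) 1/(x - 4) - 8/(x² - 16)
This is an ∞-∞ indeterminate form.

Combine fractions or rationalize to convert ∞-∞ to 0/0 form:
  lim(x→4) 1/(x - 4) - 8/(x² - 16) = 1/8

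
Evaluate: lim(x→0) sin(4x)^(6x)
This is an exponential indeterminate form.

For exponential indeterminate forms, take the natural log:
  Let L = lim(x→0) sin(4x)^(6x)
  Then ln(L) = lim(x→0) [exponent × ln(base)]
  Evaluate using L'Hôpital or standard limits, then exponentiate.
  L = 1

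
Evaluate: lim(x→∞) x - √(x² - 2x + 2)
This is an ∞-∞ indeterminate form.

Combine fractions or rationalize to convert ∞-∞ to 0/0 form:
  lim(x→∞) x - √(x² - 2x + 2) = 1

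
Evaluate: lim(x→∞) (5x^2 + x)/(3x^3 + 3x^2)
This is an ∞/∞ indeterminate form.

Apply L'Hôpital's rule: differentiate numerator and denominator separately.
  f(x) = 5·x^2 + x   ⇒   f'(x) = 10·x + 1
  g(x) = 3·x^3 + 3·x^2   ⇒   g'(x) = 9·x^2 + 6·x
  lim(x→∞) f'(x)/g'(x) = lim(x→∞) (10·x + 1)/(9·x^2 + 6·x)
  = 0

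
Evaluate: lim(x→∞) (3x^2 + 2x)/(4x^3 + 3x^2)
This is an ∞/∞ indeterminate form.

Apply L'Hôpital's rule: differentiate numerator and denominator separately.
  f(x) = 3·x^2 + 2·x   ⇒   f'(x) = 6·x + 2
  g(x) = 4·x^3 + 3·x^2   ⇒   g'(x) = 12·x^2 + 6·x
  lim(x→∞) f'(x)/g'(x) = lim(x→∞) (6·x + 2)/(12·x^2 + 6·x)
  = 0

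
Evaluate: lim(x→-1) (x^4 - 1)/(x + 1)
This is a standard limit.

Factor or rationalize the expression:
  lim(x→-1) (x^4 - 1)/(x + 1) = -4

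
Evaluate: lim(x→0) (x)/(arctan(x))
This is a 0/0 indeterminate form.

Apply L'Hôpital's rule: differentiate numerator and denominator separately.
  f(x) = x   ⇒   f'(x) = 1
  g(x) = atan(x)   ⇒   g'(x) = 1/(x^2 + 1)
  lim(x→0) f'(x)/g'(x) = lim(x→0) (1)/(1/(x^2 + 1))
  = 1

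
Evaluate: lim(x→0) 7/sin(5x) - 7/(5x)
This is an ∞-∞ indeterminate form.

Combine fractions or rationalize to convert ∞-∞ to 0/0 form:
  lim(x→0) 7/sin(5x) - 7/(5x) = 0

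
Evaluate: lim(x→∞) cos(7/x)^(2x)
This is an exponential indeterminate form.

For exponential indeterminate forms, take the natural log:
  Let L = lim(x→∞) cos(7/x)^(2x)
  Then ln(L) = lim(x→∞) [exponent × ln(base)]
  Evaluate using L'Hôpital or standard limits, then exponentiate.
  L = 1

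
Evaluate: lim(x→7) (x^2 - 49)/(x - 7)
This is a standard limit.

Factor or rationalize the expression:
  lim(x→7) (x^2 - 49)/(x - 7) = 14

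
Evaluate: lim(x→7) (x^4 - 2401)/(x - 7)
This is a standard limit.

Factor or rationalize the expression:
  lim(x→7) (x^4 - 2401)/(x - 7) = 1372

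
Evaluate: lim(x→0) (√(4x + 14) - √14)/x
This is a standard limit.

Factor or rationalize the expression:
  lim(x→0) (√(4x + 14) - √14)/x = sqrt(14)/7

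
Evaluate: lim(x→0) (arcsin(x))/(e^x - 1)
This is a 0/0 indeterminate form.

Apply L'Hôpital's rule: differentiate numerator and denominator separately.
  f(x) = asin(x)   ⇒   f'(x) = 1/sqrt(1 - x^2)
  g(x) = e^(x) - 1   ⇒   g'(x) = e^(x)
  lim(x→0) f'(x)/g'(x) = lim(x→0) (1/sqrt(1 - x^2))/(e^(x))
  = 1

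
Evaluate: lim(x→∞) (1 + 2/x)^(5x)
This is an exponential indeterminate form.

For exponential indeterminate forms, take the natural log:
  Let L = lim(x→∞) (1 + 2/x)^(5x)
  Then ln(L) = lim(x→∞) [exponent × ln(base)]
  Evaluate using L'Hôpital or standard limits, then exponentiate.
  L = e^(10)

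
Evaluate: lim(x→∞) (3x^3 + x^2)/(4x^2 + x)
This is an ∞/∞ indeterminate form.

Apply L'Hôpital's rule: differentiate numerator and denominator separately.
  f(x) = 3·x^3 + x^2   ⇒   f'(x) = 9·x^2 + 2·x
  g(x) = 4·x^2 + x   ⇒   g'(x) = 8·x + 1
  lim(x→∞) f'(x)/g'(x) = lim(x→∞) (9·x^2 + 2·x)/(8·x + 1)
  = ∞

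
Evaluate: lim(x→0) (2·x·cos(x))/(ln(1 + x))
This is a 0/0 indeterminate form.

Apply L'Hôpital's rule: differentiate numerator and denominator separately.
  f(x) = 2·x·cos(x)   ⇒   f'(x) = -2·x·sin(x) + 2·cos(x)
  g(x) = ln(x + 1)   ⇒   g'(x) = 1/(x + 1)
  lim(x→0) f'(x)/g'(x) = lim(x→0) (-2·x·sin(x) + 2·cos(x))/(1/(x + 1))
  = 2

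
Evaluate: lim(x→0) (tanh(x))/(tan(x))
This is a 0/0 indeterminate form.

Apply L'Hôpital's rule: differentiate numerator and denominator separately.
  f(x) = tanh(x)   ⇒   f'(x) = 1 - tanh(x)^2
  g(x) = tan(x)   ⇒   g'(x) = tan(x)^2 + 1
  lim(x→0) f'(x)/g'(x) = lim(x→0) (1 - tanh(x)^2)/(tan(x)^2 + 1)
  = 1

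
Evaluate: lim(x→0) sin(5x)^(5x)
This is an exponential indeterminate form.

For exponential indeterminate forms, take the natural log:
  Let L = lim(x→0) sin(5x)^(5x)
  Then ln(L) = lim(x→0) [exponent × ln(base)]
  Evaluate using L'Hôpital or standard limits, then exponentiate.
  L = 1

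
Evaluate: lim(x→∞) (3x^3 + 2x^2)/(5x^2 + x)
This is an ∞/∞ indeterminate form.

Apply L'Hôpital's rule: differentiate numerator and denominator separately.
  f(x) = 3·x^3 + 2·x^2   ⇒   f'(x) = 9·x^2 + 4·x
  g(x) = 5·x^2 + x   ⇒   g'(x) = 10·x + 1
  lim(x→∞) f'(x)/g'(x) = lim(x→∞) (9·x^2 + 4·x)/(10·x + 1)
  = ∞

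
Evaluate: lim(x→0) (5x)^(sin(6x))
This is an exponential indeterminate form.

For exponential indeterminate forms, take the natural log:
  Let L = lim(x→0) (5x)^(sin(6x))
  Then ln(L) = lim(x→0) [exponent × ln(base)]
  Evaluate using L'Hôpital or standard limits, then exponentiate.
  L = 1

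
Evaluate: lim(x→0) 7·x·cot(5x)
This is a 0·∞ indeterminate form.

Rewrite 0·∞ as a quotient (0/0 or ∞/∞ form), then apply L'Hôpital's rule:
  lim(x→0) 7·x·cot(5x) = 7/5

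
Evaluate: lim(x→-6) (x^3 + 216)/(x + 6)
This is a standard limit.

Factor or rationalize the expression:
  lim(x→-6) (x^3 + 216)/(x + 6) = 108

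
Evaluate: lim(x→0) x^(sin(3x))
This is an exponential indeterminate form.

For exponential indeterminate forms, take the natural log:
  Let L = lim(x→0) x^(sin(3x))
  Then ln(L) = lim(x→0) [exponent × ln(base)]
  Evaluate using L'Hôpital or standard limits, then exponentiate.
  L = 1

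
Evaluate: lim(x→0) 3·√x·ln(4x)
This is a 0·∞ indeterminate form.

Rewrite 0·∞ as a quotient (0/0 or ∞/∞ form), then apply L'Hôpital's rule:
  lim(x→0) 3·√x·ln(4x) = 0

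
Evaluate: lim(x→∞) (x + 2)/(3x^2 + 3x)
This is an ∞/∞ indeterminate form.

Apply L'Hôpital's rule: differentiate numerator and denominator separately.
  f(x) = x + 2   ⇒   f'(x) = 1
  g(x) = 3·x^2 + 3·x   ⇒   g'(x) = 6·x + 3
  lim(x→∞) f'(x)/g'(x) = lim(x→∞) (1)/(6·x + 3)
  = 0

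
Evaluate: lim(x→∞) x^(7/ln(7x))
This is an exponential indeterminate form.

For exponential indeterminate forms, take the natural log:
  Let L = lim(x→∞) x^(7/ln(7x))
  Then ln(L) = lim(x→∞) [exponent × ln(base)]
  Evaluate using L'Hôpital or standard limits, then exponentiate.
  L = e^(7)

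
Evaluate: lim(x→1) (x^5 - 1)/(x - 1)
This is a standard limit.

Factor or rationalize the expression:
  lim(x→1) (x^5 - 1)/(x - 1) = 5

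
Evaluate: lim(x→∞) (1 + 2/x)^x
This is an exponential indeterminate form.

For exponential indeterminate forms, take the natural log:
  Let L = lim(x→∞) (1 + 2/x)^x
  Then ln(L) = lim(x→∞) [exponent × ln(base)]
  Evaluate using L'Hôpital or standard limits, then exponentiate.
  L = e²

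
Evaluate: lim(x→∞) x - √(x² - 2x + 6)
This is an ∞-∞ indeterminate form.

Combine fractions or rationalize to convert ∞-∞ to 0/0 form:
  lim(x→∞) x - √(x² - 2x + 6) = 1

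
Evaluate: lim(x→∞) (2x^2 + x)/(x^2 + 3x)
This is an ∞/∞ indeterminate form.

Apply L'Hôpital's rule: differentiate numerator and denominator separately.
  f(x) = 2·x^2 + x   ⇒   f'(x) = 4·x + 1
  g(x) = x^2 + 3·x   ⇒   g'(x) = 2·x + 3
  lim(x→∞) f'(x)/g'(x) = lim(x→∞) (4·x + 1)/(2·x + 3)
  = 2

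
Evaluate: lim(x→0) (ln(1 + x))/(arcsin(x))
This is a 0/0 indeterminate form.

Apply L'Hôpital's rule: differentiate numerator and denominator separately.
  f(x) = ln(x + 1)   ⇒   f'(x) = 1/(x + 1)
  g(x) = asin(x)   ⇒   g'(x) = 1/sqrt(1 - x^2)
  lim(x→0) f'(x)/g'(x) = lim(x→0) (1/(x + 1))/(1/sqrt(1 - x^2))
  = 1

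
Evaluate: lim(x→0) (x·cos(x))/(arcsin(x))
This is a 0/0 indeterminate form.

Apply L'Hôpital's rule: differentiate numerator and denominator separately.
  f(x) = x·cos(x)   ⇒   f'(x) = -x·sin(x) + cos(x)
  g(x) = asin(x)   ⇒   g'(x) = 1/sqrt(1 - x^2)
  lim(x→0) f'(x)/g'(x) = lim(x→0) (-x·sin(x) + cos(x))/(1/sqrt(1 - x^2))
  = 1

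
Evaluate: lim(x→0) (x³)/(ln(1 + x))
This is a 0/0 indeterminate form.

Apply L'Hôpital's rule: differentiate numerator and denominator separately.
  f(x) = x^3   ⇒   f'(x) = 3·x^2
  g(x) = ln(x + 1)   ⇒   g'(x) = 1/(x + 1)
  lim(x→0) f'(x)/g'(x) = lim(x→0) (3·x^2)/(1/(x + 1))
  = 0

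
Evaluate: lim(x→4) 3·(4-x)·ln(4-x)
This is a 0·∞ indeterminate form.

Rewrite 0·∞ as a quotient (0/0 or ∞/∞ form), then apply L'Hôpital's rule:
  lim(x→4) 3·(4-x)·ln(4-x) = 0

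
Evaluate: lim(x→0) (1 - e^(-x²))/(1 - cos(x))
This is a 0/0 indeterminate form.

Apply L'Hôpital's rule: differentiate numerator and denominator separately.
  f(x) = 1 - e^(-x^2)   ⇒   f'(x) = 2·x·e^(-x^2)
  g(x) = 1 - cos(x)   ⇒   g'(x) = sin(x)
  lim(x→0) f'(x)/g'(x) = lim(x→0) (2·x·e^(-x^2))/(sin(x))
  = 2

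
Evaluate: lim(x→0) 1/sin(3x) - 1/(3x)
This is an ∞-∞ indeterminate form.

Combine fractions or rationalize to convert ∞-∞ to 0/0 form:
  lim(x→0) 1/sin(3x) - 1/(3x) = 0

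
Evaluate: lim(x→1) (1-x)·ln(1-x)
This is a 0·∞ indeterminate form.

Rewrite 0·∞ as a quotient (0/0 or ∞/∞ form), then apply L'Hôpital's rule:
  lim(x→1) (1-x)·ln(1-x) = 0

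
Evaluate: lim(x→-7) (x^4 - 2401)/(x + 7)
This is a standard limit.

Factor or rationalize the expression:
  lim(x→-7) (x^4 - 2401)/(x + 7) = -1372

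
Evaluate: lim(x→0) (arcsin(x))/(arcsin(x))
This is a 0/0 indeterminate form.

Apply L'Hôpital's rule: differentiate numerator and denominator separately.
  f(x) = asin(x)   ⇒   f'(x) = 1/sqrt(1 - x^2)
  g(x) = asin(x)   ⇒   g'(x) = 1/sqrt(1 - x^2)
  lim(x→0) f'(x)/g'(x) = lim(x→0) (1/sqrt(1 - x^2))/(1/sqrt(1 - x^2))
  = 1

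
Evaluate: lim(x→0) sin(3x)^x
This is an exponential indeterminate form.

For exponential indeterminate forms, take the natural log:
  Let L = lim(x→0) sin(3x)^x
  Then ln(L) = lim(x→0) [exponent × ln(base)]
  Evaluate using L'Hôpital or standard limits, then exponentiate.
  L = 1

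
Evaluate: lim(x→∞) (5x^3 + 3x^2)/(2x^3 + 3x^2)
This is an ∞/∞ indeterminate form.

Apply L'Hôpital's rule: differentiate numerator and denominator separately.
  f(x) = 5·x^3 + 3·x^2   ⇒   f'(x) = 15·x^2 + 6·x
  g(x) = 2·x^3 + 3·x^2   ⇒   g'(x) = 6·x^2 + 6·x
  lim(x→∞) f'(x)/g'(x) = lim(x→∞) (15·x^2 + 6·x)/(6·x^2 + 6·x)
  = 5/2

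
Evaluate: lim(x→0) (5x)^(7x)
This is an exponential indeterminate form.

For exponential indeterminate forms, take the natural log:
  Let L = lim(x→0) (5x)^(7x)
  Then ln(L) = lim(x→0) [exponent × ln(base)]
  Evaluate using L'Hôpital or standard limits, then exponentiate.
  L = 1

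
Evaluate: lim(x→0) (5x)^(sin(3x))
This is an exponential indeterminate form.

For exponential indeterminate forms, take the natural log:
  Let L = lim(x→0) (5x)^(sin(3x))
  Then ln(L) = lim(x→0) [exponent × ln(base)]
  Evaluate using L'Hôpital or standard limits, then exponentiate.
  L = 1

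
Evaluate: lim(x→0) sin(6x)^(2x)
This is an exponential indeterminate form.

For exponential indeterminate forms, take the natural log:
  Let L = lim(x→0) sin(6x)^(2x)
  Then ln(L) = lim(x→0) [exponent × ln(base)]
  Evaluate using L'Hôpital or standard limits, then exponentiate.
  L = 1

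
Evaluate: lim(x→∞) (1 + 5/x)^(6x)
This is an exponential indeterminate form.

For exponential indeterminate forms, take the natural log:
  Let L = lim(x→∞) (1 + 5/x)^(6x)
  Then ln(L) = lim(x→∞) [exponent × ln(base)]
  Evaluate using L'Hôpital or standard limits, then exponentiate.
  L = e^(30)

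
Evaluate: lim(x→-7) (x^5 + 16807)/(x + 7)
This is a standard limit.

Factor or rationalize the expression:
  lim(x→-7) (x^5 + 16807)/(x + 7) = 12005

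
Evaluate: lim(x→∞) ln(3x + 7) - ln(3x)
This is an ∞-∞ indeterminate form.

Combine fractions or rationalize to convert ∞-∞ to 0/0 form:
  lim(x→∞) ln(3x + 7) - ln(3x) = 0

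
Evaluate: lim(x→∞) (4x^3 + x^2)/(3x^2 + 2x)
This is an ∞/∞ indeterminate form.

Apply L'Hôpital's rule: differentiate numerator and denominator separately.
  f(x) = 4·x^3 + x^2   ⇒   f'(x) = 12·x^2 + 2·x
  g(x) = 3·x^2 + 2·x   ⇒   g'(x) = 6·x + 2
  lim(x→∞) f'(x)/g'(x) = lim(x→∞) (12·x^2 + 2·x)/(6·x + 2)
  = ∞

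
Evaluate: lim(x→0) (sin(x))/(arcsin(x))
This is a 0/0 indeterminate form.

Apply L'Hôpital's rule: differentiate numerator and denominator separately.
  f(x) = sin(x)   ⇒   f'(x) = cos(x)
  g(x) = asin(x)   ⇒   g'(x) = 1/sqrt(1 - x^2)
  lim(x→0) f'(x)/g'(x) = lim(x→0) (cos(x))/(1/sqrt(1 - x^2))
  = 1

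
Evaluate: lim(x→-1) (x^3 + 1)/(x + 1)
This is a standard limit.

Factor or rationalize the expression:
  lim(x→-1) (x^3 + 1)/(x + 1) = 3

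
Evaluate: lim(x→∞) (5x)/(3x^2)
This is an ∞/∞ indeterminate form.

Apply L'Hôpital's rule: differentiate numerator and denominator separately.
  f(x) = 5·x   ⇒   f'(x) = 5
  g(x) = 3·x^2   ⇒   g'(x) = 6·x
  lim(x→∞) f'(x)/g'(x) = lim(x→∞) (5)/(6·x)
  = 0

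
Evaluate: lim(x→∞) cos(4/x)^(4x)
This is an exponential indeterminate form.

For exponential indeterminate forms, take the natural log:
  Let L = lim(x→∞) cos(4/x)^(4x)
  Then ln(L) = lim(x→∞) [exponent × ln(base)]
  Evaluate using L'Hôpital or standard limits, then exponentiate.
  L = 1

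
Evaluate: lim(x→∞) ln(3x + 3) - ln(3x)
This is an ∞-∞ indeterminate form.

Combine fractions or rationalize to convert ∞-∞ to 0/0 form:
  lim(x→∞) ln(3x + 3) - ln(3x) = 0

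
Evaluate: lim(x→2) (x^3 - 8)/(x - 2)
This is a standard limit.

Factor or rationalize the expression:
  lim(x→2) (x^3 - 8)/(x - 2) = 12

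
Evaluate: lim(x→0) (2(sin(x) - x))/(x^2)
This is a 0/0 indeterminate form.

Apply L'Hôpital's rule: differentiate numerator and denominator separately.
  f(x) = -2·x + 2·sin(x)   ⇒   f'(x) = 2·cos(x) - 2
  g(x) = x^2   ⇒   g'(x) = 2·x
  lim(x→0) f'(x)/g'(x) = lim(x→0) (2·cos(x) - 2)/(2·x)
  = 0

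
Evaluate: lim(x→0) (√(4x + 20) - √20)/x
This is a standard limit.

Factor or rationalize the expression:
  lim(x→0) (√(4x + 20) - √20)/x = sqrt(5)/5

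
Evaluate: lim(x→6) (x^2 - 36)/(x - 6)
This is a standard limit.

Factor or rationalize the expression:
  lim(x→6) (x^2 - 36)/(x - 6) = 12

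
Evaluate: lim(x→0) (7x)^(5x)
This is an exponential indeterminate form.

For exponential indeterminate forms, take the natural log:
  Let L = lim(x→0) (7x)^(5x)
  Then ln(L) = lim(x→0) [exponent × ln(base)]
  Evaluate using L'Hôpital or standard limits, then exponentiate.
  L = 1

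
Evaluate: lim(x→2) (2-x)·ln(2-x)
This is a 0·∞ indeterminate form.

Rewrite 0·∞ as a quotient (0/0 or ∞/∞ form), then apply L'Hôpital's rule:
  lim(x→2) (2-x)·ln(2-x) = 0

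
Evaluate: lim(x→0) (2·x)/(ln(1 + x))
This is a 0/0 indeterminate form.

Apply L'Hôpital's rule: differentiate numerator and denominator separately.
  f(x) = 2·x   ⇒   f'(x) = 2
  g(x) = ln(x + 1)   ⇒   g'(x) = 1/(x + 1)
  lim(x→0) f'(x)/g'(x) = lim(x→0) (2)/(1/(x + 1))
  = 2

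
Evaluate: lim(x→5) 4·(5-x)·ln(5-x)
This is a 0·∞ indeterminate form.

Rewrite 0·∞ as a quotient (0/0 or ∞/∞ form), then apply L'Hôpital's rule:
  lim(x→5) 4·(5-x)·ln(5-x) = 0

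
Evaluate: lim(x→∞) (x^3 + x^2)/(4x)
This is an ∞/∞ indeterminate form.

Apply L'Hôpital's rule: differentiate numerator and denominator separately.
  f(x) = x^3 + x^2   ⇒   f'(x) = 3·x^2 + 2·x
  g(x) = 4·x   ⇒   g'(x) = 4
  lim(x→∞) f'(x)/g'(x) = lim(x→∞) (3·x^2 + 2·x)/(4)
  = ∞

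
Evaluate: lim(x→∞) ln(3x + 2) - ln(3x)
This is an ∞-∞ indeterminate form.

Combine fractions or rationalize to convert ∞-∞ to 0/0 form:
  lim(x→∞) ln(3x + 2) - ln(3x) = 0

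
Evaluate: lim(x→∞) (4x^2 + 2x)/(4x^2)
This is an ∞/∞ indeterminate form.

Apply L'Hôpital's rule: differentiate numerator and denominator separately.
  f(x) = 4·x^2 + 2·x   ⇒   f'(x) = 8·x + 2
  g(x) = 4·x^2   ⇒   g'(x) = 8·x
  lim(x→∞) f'(x)/g'(x) = lim(x→∞) (8·x + 2)/(8·x)
  = 1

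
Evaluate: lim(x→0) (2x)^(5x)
This is an exponential indeterminate form.

For exponential indeterminate forms, take the natural log:
  Let L = lim(x→0) (2x)^(5x)
  Then ln(L) = lim(x→0) [exponent × ln(base)]
  Evaluate using L'Hôpital or standard limits, then exponentiate.
  L = 1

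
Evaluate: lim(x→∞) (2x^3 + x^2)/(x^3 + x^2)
This is an ∞/∞ indeterminate form.

Apply L'Hôpital's rule: differentiate numerator and denominator separately.
  f(x) = 2·x^3 + x^2   ⇒   f'(x) = 6·x^2 + 2·x
  g(x) = x^3 + x^2   ⇒   g'(x) = 3·x^2 + 2·x
  lim(x→∞) f'(x)/g'(x) = lim(x→∞) (6·x^2 + 2·x)/(3·x^2 + 2·x)
  = 2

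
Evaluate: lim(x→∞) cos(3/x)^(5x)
This is an exponential indeterminate form.

For exponential indeterminate forms, take the natural log:
  Let L = lim(x→∞) cos(3/x)^(5x)
  Then ln(L) = lim(x→∞) [exponent × ln(base)]
  Evaluate using L'Hôpital or standard limits, then exponentiate.
  L = 1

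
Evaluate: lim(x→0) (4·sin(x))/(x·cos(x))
This is a 0/0 indeterminate form.

Apply L'Hôpital's rule: differentiate numerator and denominator separately.
  f(x) = 4·sin(x)   ⇒   f'(x) = 4·cos(x)
  g(x) = x·cos(x)   ⇒   g'(x) = -x·sin(x) + cos(x)
  lim(x→0) f'(x)/g'(x) = lim(x→0) (4·cos(x))/(-x·sin(x) + cos(x))
  = 4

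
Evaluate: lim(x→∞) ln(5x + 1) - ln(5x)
This is an ∞-∞ indeterminate form.

Combine fractions or rationalize to convert ∞-∞ to 0/0 form:
  lim(x→∞) ln(5x + 1) - ln(5x) = 0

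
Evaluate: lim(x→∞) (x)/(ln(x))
This is an ∞/∞ indeterminate form.

Apply L'Hôpital's rule: differentiate numerator and denominator separately.
  f(x) = x   ⇒   f'(x) = 1
  g(x) = ln(x)   ⇒   g'(x) = 1/x
  lim(x→∞) f'(x)/g'(x) = lim(x→∞) (1)/(1/x)
  = ∞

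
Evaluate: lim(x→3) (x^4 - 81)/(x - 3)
This is a standard limit.

Factor or rationalize the expression:
  lim(x→3) (x^4 - 81)/(x - 3) = 108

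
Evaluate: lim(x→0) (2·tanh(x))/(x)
This is a 0/0 indeterminate form.

Apply L'Hôpital's rule: differentiate numerator and denominator separately.
  f(x) = 2·tanh(x)   ⇒   f'(x) = 2 - 2·tanh(x)^2
  g(x) = x   ⇒   g'(x) = 1
  lim(x→0) f'(x)/g'(x) = lim(x→0) (2 - 2·tanh(x)^2)/(1)
  = 2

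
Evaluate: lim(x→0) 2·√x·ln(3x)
This is a 0·∞ indeterminate form.

Rewrite 0·∞ as a quotient (0/0 or ∞/∞ form), then apply L'Hôpital's rule:
  lim(x→0) 2·√x·ln(3x) = 0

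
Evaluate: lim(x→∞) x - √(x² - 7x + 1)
This is an ∞-∞ indeterminate form.

Combine fractions or rationalize to convert ∞-∞ to 0/0 form:
  lim(x→∞) x - √(x² - 7x + 1) = 7/2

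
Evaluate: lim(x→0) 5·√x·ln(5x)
This is a 0·∞ indeterminate form.

Rewrite 0·∞ as a quotient (0/0 or ∞/∞ form), then apply L'Hôpital's rule:
  lim(x→0) 5·√x·ln(5x) = 0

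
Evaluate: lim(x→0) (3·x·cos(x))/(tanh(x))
This is a 0/0 indeterminate form.

Apply L'Hôpital's rule: differentiate numerator and denominator separately.
  f(x) = 3·x·cos(x)   ⇒   f'(x) = -3·x·sin(x) + 3·cos(x)
  g(x) = tanh(x)   ⇒   g'(x) = 1 - tanh(x)^2
  lim(x→0) f'(x)/g'(x) = lim(x→0) (-3·x·sin(x) + 3·cos(x))/(1 - tanh(x)^2)
  = 3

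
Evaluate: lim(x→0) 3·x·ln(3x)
This is a 0·∞ indeterminate form.

Rewrite 0·∞ as a quotient (0/0 or ∞/∞ form), then apply L'Hôpital's rule:
  lim(x→0) 3·x·ln(3x) = 0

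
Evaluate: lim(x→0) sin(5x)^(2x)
This is an exponential indeterminate form.

For exponential indeterminate forms, take the natural log:
  Let L = lim(x→0) sin(5x)^(2x)
  Then ln(L) = lim(x→0) [exponent × ln(base)]
  Evaluate using L'Hôpital or standard limits, then exponentiate.
  L = 1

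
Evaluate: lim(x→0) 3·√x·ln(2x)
This is a 0·∞ indeterminate form.

Rewrite 0·∞ as a quotient (0/0 or ∞/∞ form), then apply L'Hôpital's rule:
  lim(x→0) 3·√x·ln(2x) = 0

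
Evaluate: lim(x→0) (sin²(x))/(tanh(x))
This is a 0/0 indeterminate form.

Apply L'Hôpital's rule: differentiate numerator and denominator separately.
  f(x) = sin(x)^2   ⇒   f'(x) = 2·sin(x)·cos(x)
  g(x) = tanh(x)   ⇒   g'(x) = 1 - tanh(x)^2
  lim(x→0) f'(x)/g'(x) = lim(x→0) (2·sin(x)·cos(x))/(1 - tanh(x)^2)
  = 0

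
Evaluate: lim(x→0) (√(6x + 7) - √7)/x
This is a standard limit.

Factor or rationalize the expression:
  lim(x→0) (√(6x + 7) - √7)/x = 3·sqrt(7)/7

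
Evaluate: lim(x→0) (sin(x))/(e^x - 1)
This is a 0/0 indeterminate form.

Apply L'Hôpital's rule: differentiate numerator and denominator separately.
  f(x) = sin(x)   ⇒   f'(x) = cos(x)
  g(x) = e^(x) - 1   ⇒   g'(x) = e^(x)
  lim(x→0) f'(x)/g'(x) = lim(x→0) (cos(x))/(e^(x))
  = 1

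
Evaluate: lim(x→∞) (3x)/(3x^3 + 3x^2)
This is an ∞/∞ indeterminate form.

Apply L'Hôpital's rule: differentiate numerator and denominator separately.
  f(x) = 3·x   ⇒   f'(x) = 3
  g(x) = 3·x^3 + 3·x^2   ⇒   g'(x) = 9·x^2 + 6·x
  lim(x→∞) f'(x)/g'(x) = lim(x→∞) (3)/(9·x^2 + 6·x)
  = 0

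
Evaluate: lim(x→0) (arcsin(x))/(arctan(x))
This is a 0/0 indeterminate form.

Apply L'Hôpital's rule: differentiate numerator and denominator separately.
  f(x) = asin(x)   ⇒   f'(x) = 1/sqrt(1 - x^2)
  g(x) = atan(x)   ⇒   g'(x) = 1/(x^2 + 1)
  lim(x→0) f'(x)/g'(x) = lim(x→0) (1/sqrt(1 - x^2))/(1/(x^2 + 1))
  = 1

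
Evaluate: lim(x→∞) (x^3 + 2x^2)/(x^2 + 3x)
This is an ∞/∞ indeterminate form.

Apply L'Hôpital's rule: differentiate numerator and denominator separately.
  f(x) = x^3 + 2·x^2   ⇒   f'(x) = 3·x^2 + 4·x
  g(x) = x^2 + 3·x   ⇒   g'(x) = 2·x + 3
  lim(x→∞) f'(x)/g'(x) = lim(x→∞) (3·x^2 + 4·x)/(2·x + 3)
  = ∞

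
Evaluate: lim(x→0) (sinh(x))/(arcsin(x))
This is a 0/0 indeterminate form.

Apply L'Hôpital's rule: differentiate numerator and denominator separately.
  f(x) = sinh(x)   ⇒   f'(x) = cosh(x)
  g(x) = asin(x)   ⇒   g'(x) = 1/sqrt(1 - x^2)
  lim(x→0) f'(x)/g'(x) = lim(x→0) (cosh(x))/(1/sqrt(1 - x^2))
  = 1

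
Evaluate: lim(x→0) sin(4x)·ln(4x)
This is a 0·∞ indeterminate form.

Rewrite 0·∞ as a quotient (0/0 or ∞/∞ form), then apply L'Hôpital's rule:
  lim(x→0) sin(4x)·ln(4x) = 0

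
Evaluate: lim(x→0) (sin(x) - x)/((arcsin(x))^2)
This is a 0/0 indeterminate form.

Apply L'Hôpital's rule: differentiate numerator and denominator separately.
  f(x) = -x + sin(x)   ⇒   f'(x) = cos(x) - 1
  g(x) = asin(x)^2   ⇒   g'(x) = 2·asin(x)/sqrt(1 - x^2)
  lim(x→0) f'(x)/g'(x) = lim(x→0) (cos(x) - 1)/(2·asin(x)/sqrt(1 - x^2))
  = 0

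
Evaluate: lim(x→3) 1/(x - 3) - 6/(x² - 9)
This is an ∞-∞ indeterminate form.

Combine fractions or rationalize to convert ∞-∞ to 0/0 form:
  lim(x→3) 1/(x - 3) - 6/(x² - 9) = 1/6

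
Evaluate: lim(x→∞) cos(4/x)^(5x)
This is an exponential indeterminate form.

For exponential indeterminate forms, take the natural log:
  Let L = lim(x→∞) cos(4/x)^(5x)
  Then ln(L) = lim(x→∞) [exponent × ln(base)]
  Evaluate using L'Hôpital or standard limits, then exponentiate.
  L = 1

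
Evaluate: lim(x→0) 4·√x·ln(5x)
This is a 0·∞ indeterminate form.

Rewrite 0·∞ as a quotient (0/0 or ∞/∞ form), then apply L'Hôpital's rule:
  lim(x→0) 4·√x·ln(5x) = 0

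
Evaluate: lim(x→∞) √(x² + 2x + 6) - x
This is an ∞-∞ indeterminate form.

Combine fractions or rationalize to convert ∞-∞ to 0/0 form:
  lim(x→∞) √(x² + 2x + 6) - x = 1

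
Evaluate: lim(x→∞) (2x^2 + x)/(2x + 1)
This is an ∞/∞ indeterminate form.

Apply L'Hôpital's rule: differentiate numerator and denominator separately.
  f(x) = 2·x^2 + x   ⇒   f'(x) = 4·x + 1
  g(x) = 2·x + 1   ⇒   g'(x) = 2
  lim(x→∞) f'(x)/g'(x) = lim(x→∞) (4·x + 1)/(2)
  = ∞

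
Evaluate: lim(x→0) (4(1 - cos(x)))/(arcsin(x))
This is a 0/0 indeterminate form.

Apply L'Hôpital's rule: differentiate numerator and denominator separately.
  f(x) = 4 - 4·cos(x)   ⇒   f'(x) = 4·sin(x)
  g(x) = asin(x)   ⇒   g'(x) = 1/sqrt(1 - x^2)
  lim(x→0) f'(x)/g'(x) = lim(x→0) (4·sin(x))/(1/sqrt(1 - x^2))
  = 0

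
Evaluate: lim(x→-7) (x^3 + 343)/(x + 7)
This is a standard limit.

Factor or rationalize the expression:
  lim(x→-7) (x^3 + 343)/(x + 7) = 147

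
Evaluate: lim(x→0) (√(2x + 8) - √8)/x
This is a standard limit.

Factor or rationalize the expression:
  lim(x→0) (√(2x + 8) - √8)/x = sqrt(2)/4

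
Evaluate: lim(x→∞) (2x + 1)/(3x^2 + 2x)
This is an ∞/∞ indeterminate form.

Apply L'Hôpital's rule: differentiate numerator and denominator separately.
  f(x) = 2·x + 1   ⇒   f'(x) = 2
  g(x) = 3·x^2 + 2·x   ⇒   g'(x) = 6·x + 2
  lim(x→∞) f'(x)/g'(x) = lim(x→∞) (2)/(6·x + 2)
  = 0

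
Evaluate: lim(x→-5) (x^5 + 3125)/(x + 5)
This is a standard limit.

Factor or rationalize the expression:
  lim(x→-5) (x^5 + 3125)/(x + 5) = 3125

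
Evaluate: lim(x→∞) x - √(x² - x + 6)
This is an ∞-∞ indeterminate form.

Combine fractions or rationalize to convert ∞-∞ to 0/0 form:
  lim(x→∞) x - √(x² - x + 6) = 1/2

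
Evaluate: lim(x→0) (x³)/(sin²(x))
This is a 0/0 indeterminate form.

Apply L'Hôpital's rule: differentiate numerator and denominator separately.
  f(x) = x^3   ⇒   f'(x) = 3·x^2
  g(x) = sin(x)^2   ⇒   g'(x) = 2·sin(x)·cos(x)
  lim(x→0) f'(x)/g'(x) = lim(x→0) (3·x^2)/(2·sin(x)·cos(x))
  = 0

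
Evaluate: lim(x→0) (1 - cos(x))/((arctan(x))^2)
This is a 0/0 indeterminate form.

Apply L'Hôpital's rule: differentiate numerator and denominator separately.
  f(x) = 1 - cos(x)   ⇒   f'(x) = sin(x)
  g(x) = atan(x)^2   ⇒   g'(x) = 2·atan(x)/(x^2 + 1)
  lim(x→0) f'(x)/g'(x) = lim(x→0) (sin(x))/(2·atan(x)/(x^2 + 1))
  = 1/2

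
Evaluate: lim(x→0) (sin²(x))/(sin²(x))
This is a 0/0 indeterminate form.

Apply L'Hôpital's rule: differentiate numerator and denominator separately.
  f(x) = sin(x)^2   ⇒   f'(x) = 2·sin(x)·cos(x)
  g(x) = sin(x)^2   ⇒   g'(x) = 2·sin(x)·cos(x)
  lim(x→0) f'(x)/g'(x) = lim(x→0) (2·sin(x)·cos(x))/(2·sin(x)·cos(x))
  = 1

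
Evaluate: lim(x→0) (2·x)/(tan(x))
This is a 0/0 indeterminate form.

Apply L'Hôpital's rule: differentiate numerator and denominator separately.
  f(x) = 2·x   ⇒   f'(x) = 2
  g(x) = tan(x)   ⇒   g'(x) = tan(x)^2 + 1
  lim(x→0) f'(x)/g'(x) = lim(x→0) (2)/(tan(x)^2 + 1)
  = 2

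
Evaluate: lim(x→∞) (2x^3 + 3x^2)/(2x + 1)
This is an ∞/∞ indeterminate form.

Apply L'Hôpital's rule: differentiate numerator and denominator separately.
  f(x) = 2·x^3 + 3·x^2   ⇒   f'(x) = 6·x^2 + 6·x
  g(x) = 2·x + 1   ⇒   g'(x) = 2
  lim(x→∞) f'(x)/g'(x) = lim(x→∞) (6·x^2 + 6·x)/(2)
  = ∞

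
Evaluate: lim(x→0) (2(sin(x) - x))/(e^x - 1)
This is a 0/0 indeterminate form.

Apply L'Hôpital's rule: differentiate numerator and denominator separately.
  f(x) = -2·x + 2·sin(x)   ⇒   f'(x) = 2·cos(x) - 2
  g(x) = e^(x) - 1   ⇒   g'(x) = e^(x)
  lim(x→0) f'(x)/g'(x) = lim(x→0) (2·cos(x) - 2)/(e^(x))
  = 0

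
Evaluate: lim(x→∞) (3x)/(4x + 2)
This is an ∞/∞ indeterminate form.

Apply L'Hôpital's rule: differentiate numerator and denominator separately.
  f(x) = 3·x   ⇒   f'(x) = 3
  g(x) = 4·x + 2   ⇒   g'(x) = 4
  lim(x→∞) f'(x)/g'(x) = lim(x→∞) (3)/(4)
  = 3/4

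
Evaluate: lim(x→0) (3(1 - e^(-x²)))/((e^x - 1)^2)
This is a 0/0 indeterminate form.

Apply L'Hôpital's rule: differentiate numerator and denominator separately.
  f(x) = 3 - 3·e^(-x^2)   ⇒   f'(x) = 6·x·e^(-x^2)
  g(x) = (e^(x) - 1)^2   ⇒   g'(x) = 2·(e^(x) - 1)·e^(x)
  lim(x→0) f'(x)/g'(x) = lim(x→0) (6·x·e^(-x^2))/(2·(e^(x) - 1)·e^(x))
  = 3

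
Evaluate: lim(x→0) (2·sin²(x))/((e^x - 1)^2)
This is a 0/0 indeterminate form.

Apply L'Hôpital's rule: differentiate numerator and denominator separately.
  f(x) = 2·sin(x)^2   ⇒   f'(x) = 4·sin(x)·cos(x)
  g(x) = (e^(x) - 1)^2   ⇒   g'(x) = 2·(e^(x) - 1)·e^(x)
  lim(x→0) f'(x)/g'(x) = lim(x→0) (4·sin(x)·cos(x))/(2·(e^(x) - 1)·e^(x))
  = 2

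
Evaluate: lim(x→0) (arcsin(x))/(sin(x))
This is a 0/0 indeterminate form.

Apply L'Hôpital's rule: differentiate numerator and denominator separately.
  f(x) = asin(x)   ⇒   f'(x) = 1/sqrt(1 - x^2)
  g(x) = sin(x)   ⇒   g'(x) = cos(x)
  lim(x→0) f'(x)/g'(x) = lim(x→0) (1/sqrt(1 - x^2))/(cos(x))
  = 1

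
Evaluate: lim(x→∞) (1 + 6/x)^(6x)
This is an exponential indeterminate form.

For exponential indeterminate forms, take the natural log:
  Let L = lim(x→∞) (1 + 6/x)^(6x)
  Then ln(L) = lim(x→∞) [exponent × ln(base)]
  Evaluate using L'Hôpital or standard limits, then exponentiate.
  L = e^(36)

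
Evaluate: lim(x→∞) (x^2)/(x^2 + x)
This is an ∞/∞ indeterminate form.

Apply L'Hôpital's rule: differentiate numerator and denominator separately.
  f(x) = x^2   ⇒   f'(x) = 2·x
  g(x) = x^2 + x   ⇒   g'(x) = 2·x + 1
  lim(x→∞) f'(x)/g'(x) = lim(x→∞) (2·x)/(2·x + 1)
  = 1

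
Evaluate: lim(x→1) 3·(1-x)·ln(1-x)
This is a 0·∞ indeterminate form.

Rewrite 0·∞ as a quotient (0/0 or ∞/∞ form), then apply L'Hôpital's rule:
  lim(x→1) 3·(1-x)·ln(1-x) = 0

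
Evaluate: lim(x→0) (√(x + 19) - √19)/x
This is a standard limit.

Factor or rationalize the expression:
  lim(x→0) (√(x + 19) - √19)/x = sqrt(19)/38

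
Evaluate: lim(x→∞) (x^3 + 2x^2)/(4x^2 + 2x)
This is an ∞/∞ indeterminate form.

Apply L'Hôpital's rule: differentiate numerator and denominator separately.
  f(x) = x^3 + 2·x^2   ⇒   f'(x) = 3·x^2 + 4·x
  g(x) = 4·x^2 + 2·x   ⇒   g'(x) = 8·x + 2
  lim(x→∞) f'(x)/g'(x) = lim(x→∞) (3·x^2 + 4·x)/(8·x + 2)
  = ∞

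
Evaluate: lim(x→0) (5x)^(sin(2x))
This is an exponential indeterminate form.

For exponential indeterminate forms, take the natural log:
  Let L = lim(x→0) (5x)^(sin(2x))
  Then ln(L) = lim(x→0) [exponent × ln(base)]
  Evaluate using L'Hôpital or standard limits, then exponentiate.
  L = 1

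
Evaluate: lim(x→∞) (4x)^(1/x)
This is an exponential indeterminate form.

For exponential indeterminate forms, take the natural log:
  Let L = lim(x→∞) (4x)^(1/x)
  Then ln(L) = lim(x→∞) [exponent × ln(base)]
  Evaluate using L'Hôpital or standard limits, then exponentiate.
  L = 1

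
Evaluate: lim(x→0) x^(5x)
This is an exponential indeterminate form.

For exponential indeterminate forms, take the natural log:
  Let L = lim(x→0) x^(5x)
  Then ln(L) = lim(x→0) [exponent × ln(base)]
  Evaluate using L'Hôpital or standard limits, then exponentiate.
  L = 1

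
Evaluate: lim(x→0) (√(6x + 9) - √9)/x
This is a standard limit.

Factor or rationalize the expression:
  lim(x→0) (√(6x + 9) - √9)/x = 1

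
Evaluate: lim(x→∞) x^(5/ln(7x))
This is an exponential indeterminate form.

For exponential indeterminate forms, take the natural log:
  Let L = lim(x→∞) x^(5/ln(7x))
  Then ln(L) = lim(x→∞) [exponent × ln(base)]
  Evaluate using L'Hôpital or standard limits, then exponentiate.
  L = e^(5)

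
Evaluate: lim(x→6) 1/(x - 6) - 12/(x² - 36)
This is an ∞-∞ indeterminate form.

Combine fractions or rationalize to convert ∞-∞ to 0/0 form:
  lim(x→6) 1/(x - 6) - 12/(x² - 36) = 1/12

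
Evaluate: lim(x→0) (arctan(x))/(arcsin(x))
This is a 0/0 indeterminate form.

Apply L'Hôpital's rule: differentiate numerator and denominator separately.
  f(x) = atan(x)   ⇒   f'(x) = 1/(x^2 + 1)
  g(x) = asin(x)   ⇒   g'(x) = 1/sqrt(1 - x^2)
  lim(x→0) f'(x)/g'(x) = lim(x→0) (1/(x^2 + 1))/(1/sqrt(1 - x^2))
  = 1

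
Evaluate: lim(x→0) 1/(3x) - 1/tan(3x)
This is an ∞-∞ indeterminate form.

Combine fractions or rationalize to convert ∞-∞ to 0/0 form:
  lim(x→0) 1/(3x) - 1/tan(3x) = 0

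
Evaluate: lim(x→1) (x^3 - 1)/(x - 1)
This is a standard limit.

Factor or rationalize the expression:
  lim(x→1) (x^3 - 1)/(x - 1) = 3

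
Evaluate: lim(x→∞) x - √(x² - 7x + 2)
This is an ∞-∞ indeterminate form.

Combine fractions or rationalize to convert ∞-∞ to 0/0 form:
  lim(x→∞) x - √(x² - 7x + 2) = 7/2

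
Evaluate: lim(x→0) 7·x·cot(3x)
This is a 0·∞ indeterminate form.

Rewrite 0·∞ as a quotient (0/0 or ∞/∞ form), then apply L'Hôpital's rule:
  lim(x→0) 7·x·cot(3x) = 7/3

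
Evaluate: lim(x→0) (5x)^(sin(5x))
This is an exponential indeterminate form.

For exponential indeterminate forms, take the natural log:
  Let L = lim(x→0) (5x)^(sin(5x))
  Then ln(L) = lim(x→0) [exponent × ln(base)]
  Evaluate using L'Hôpital or standard limits, then exponentiate.
  L = 1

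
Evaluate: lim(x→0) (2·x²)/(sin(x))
This is a 0/0 indeterminate form.

Apply L'Hôpital's rule: differentiate numerator and denominator separately.
  f(x) = 2·x^2   ⇒   f'(x) = 4·x
  g(x) = sin(x)   ⇒   g'(x) = cos(x)
  lim(x→0) f'(x)/g'(x) = lim(x→0) (4·x)/(cos(x))
  = 0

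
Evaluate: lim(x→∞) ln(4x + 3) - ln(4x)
This is an ∞-∞ indeterminate form.

Combine fractions or rationalize to convert ∞-∞ to 0/0 form:
  lim(x→∞) ln(4x + 3) - ln(4x) = 0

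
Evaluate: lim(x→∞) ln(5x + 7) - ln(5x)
This is an ∞-∞ indeterminate form.

Combine fractions or rationalize to convert ∞-∞ to 0/0 form:
  lim(x→∞) ln(5x + 7) - ln(5x) = 0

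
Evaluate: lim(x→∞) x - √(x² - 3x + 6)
This is an ∞-∞ indeterminate form.

Combine fractions or rationalize to convert ∞-∞ to 0/0 form:
  lim(x→∞) x - √(x² - 3x + 6) = 3/2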